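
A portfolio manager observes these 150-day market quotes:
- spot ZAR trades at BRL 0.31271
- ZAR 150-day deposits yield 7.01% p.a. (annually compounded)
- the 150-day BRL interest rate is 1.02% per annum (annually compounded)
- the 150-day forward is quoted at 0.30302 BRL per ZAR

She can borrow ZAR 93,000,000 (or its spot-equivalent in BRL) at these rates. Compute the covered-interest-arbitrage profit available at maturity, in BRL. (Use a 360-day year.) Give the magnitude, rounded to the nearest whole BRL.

T = 150/360 years.
Keep in ZAR, deliver into the forward: 93,000,000·1.0286322864·0.30302 = BRL 28,987,742.45.
Swap to BRL now, deposit: 93,000,000·0.31271·1.0042374239 = BRL 29,205,262.89.
The quoted forward undervalues ZAR, so borrow ZAR, convert to BRL at spot, deposit the BRL at 1.02%, and buy ZAR forward at 0.30302 to cover the loan.
Arbitrage profit = |28,987,742.45 − 29,205,262.89| = BRL 217,520.

BRL 217,520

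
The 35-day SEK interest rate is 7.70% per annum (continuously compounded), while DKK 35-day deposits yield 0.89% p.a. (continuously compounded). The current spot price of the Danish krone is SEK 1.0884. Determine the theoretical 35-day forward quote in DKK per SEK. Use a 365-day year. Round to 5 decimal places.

0.91280

T = 35/365 years.
SEK accumulates by e^(0.0770×35/365) = 1.0074109.
DKK accumulates by e^(0.0089×35/365) = 1.0008538.
Forward (SEK per DKK) = 1.0884 × 1.0074109 / 1.0008538 = 1.095531.
Quoted the other way: 1/1.095531 = 0.91280 DKK per SEK.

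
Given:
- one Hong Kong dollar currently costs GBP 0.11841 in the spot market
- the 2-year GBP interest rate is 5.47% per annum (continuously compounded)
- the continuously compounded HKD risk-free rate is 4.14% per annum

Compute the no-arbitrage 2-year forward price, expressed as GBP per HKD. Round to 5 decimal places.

T = 2 years.
Growth of 1 GBP over T: e^(0.0547×2) = 1.1156085.
HKD accumulates by e^(0.0414×2) = 1.0863245.
So F = 0.11841 × 1.1156085 / 1.0863245 = 0.1216020 (GBP/HKD).

0.12160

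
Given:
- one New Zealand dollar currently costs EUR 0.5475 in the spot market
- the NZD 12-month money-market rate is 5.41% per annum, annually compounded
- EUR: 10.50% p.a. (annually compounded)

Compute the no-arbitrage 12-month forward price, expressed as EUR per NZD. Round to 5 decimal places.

T = 1 year.
EUR growth factor: (1 + 0.1050)^1 = 1.105000.
NZD accumulates by (1 + 0.0541)^1 = 1.054100.
CIP: F = S · (grow EUR)/(grow NZD) = 0.5475 × 1.105000/1.054100 = 0.5739375 EUR per NZD.

0.57394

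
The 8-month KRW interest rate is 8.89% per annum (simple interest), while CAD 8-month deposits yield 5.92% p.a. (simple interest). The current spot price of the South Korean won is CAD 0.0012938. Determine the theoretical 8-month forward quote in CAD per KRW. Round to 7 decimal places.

T = 8/12 years.
Growth of 1 CAD over T: 1 + 0.0592×8/12 = 1.0394667.
KRW accumulates by 1 + 0.0889×8/12 = 1.0592667.
CIP: F = S · (grow CAD)/(grow KRW) = 0.0012938 × 1.0394667/1.0592667 = 0.001269616 CAD per KRW.

0.0012696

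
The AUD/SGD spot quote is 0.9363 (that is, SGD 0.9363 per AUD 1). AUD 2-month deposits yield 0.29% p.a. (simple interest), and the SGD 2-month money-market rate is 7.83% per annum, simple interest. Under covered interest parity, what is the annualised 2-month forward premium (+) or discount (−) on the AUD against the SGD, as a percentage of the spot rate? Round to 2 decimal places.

+7.54%

T = 2/12 years.
F = S · g_SGD/g_AUD = 0.9363 × 1.013050/1.0004833 = 0.9480605.
Annualised premium = (F − S)/S × (1/T) = (0.9480605 − 0.9363)/0.9363 ÷ (2/12) = 7.54%.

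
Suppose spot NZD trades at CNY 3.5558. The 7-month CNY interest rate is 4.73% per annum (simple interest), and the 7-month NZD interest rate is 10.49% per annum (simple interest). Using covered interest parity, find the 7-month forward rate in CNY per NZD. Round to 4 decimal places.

T = 7/12 years.
CNY accumulates by 1 + 0.0473×7/12 = 1.0275917.
NZD growth factor: 1 + 0.1049×7/12 = 1.0611917.
So F = 3.5558 × 1.0275917 / 1.0611917 = 3.443214 (CNY/NZD).

3.4432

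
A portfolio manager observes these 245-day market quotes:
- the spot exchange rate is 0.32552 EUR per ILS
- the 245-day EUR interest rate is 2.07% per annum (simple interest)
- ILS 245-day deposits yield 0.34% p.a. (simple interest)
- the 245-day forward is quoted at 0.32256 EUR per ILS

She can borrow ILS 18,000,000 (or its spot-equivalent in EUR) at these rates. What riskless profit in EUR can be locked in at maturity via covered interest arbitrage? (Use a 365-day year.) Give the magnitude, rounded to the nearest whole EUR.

EUR 121,442

T = 245/365 years.
Route A — deposit ILS, sell forward: 18,000,000 × 1.002282192 × 0.32256 = EUR 5,819,330.59.
Route B — convert at spot, deposit EUR: 18,000,000 × 0.32552 × 1.013894521 = EUR 5,940,773.00.
The quoted forward undervalues ILS, so borrow ILS, convert to EUR at spot, deposit the EUR at 2.07%, and buy ILS forward at 0.32256 to cover the loan.
Arbitrage profit = |5,819,330.59 − 5,940,773.00| = EUR 121,442.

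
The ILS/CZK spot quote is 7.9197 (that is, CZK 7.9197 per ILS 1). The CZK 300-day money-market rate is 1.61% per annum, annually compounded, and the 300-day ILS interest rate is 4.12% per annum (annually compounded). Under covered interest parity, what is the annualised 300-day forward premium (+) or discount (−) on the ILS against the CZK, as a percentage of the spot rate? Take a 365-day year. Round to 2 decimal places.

-2.42%

T = 300/365 years.
CIP forward (CZK per ILS) = 7.9197 × 1.013214/1.0337408 = 7.7624400.
Annualised premium = (F − S)/S × (1/T) = (7.7624400 − 7.9197)/7.9197 ÷ (300/365) = -2.42%.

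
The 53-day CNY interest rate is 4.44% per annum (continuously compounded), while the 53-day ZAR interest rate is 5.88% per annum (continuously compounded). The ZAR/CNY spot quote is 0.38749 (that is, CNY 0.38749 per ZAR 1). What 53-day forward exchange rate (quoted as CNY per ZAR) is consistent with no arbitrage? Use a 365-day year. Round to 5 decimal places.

T = 53/365 years.
Growth of 1 CNY over T: e^(0.0444×53/365) = 1.006468.
ZAR accumulates by e^(0.0588×53/365) = 1.0085746.
So F = 0.38749 × 1.006468 / 1.0085746 = 0.3866807 (CNY/ZAR).

0.38668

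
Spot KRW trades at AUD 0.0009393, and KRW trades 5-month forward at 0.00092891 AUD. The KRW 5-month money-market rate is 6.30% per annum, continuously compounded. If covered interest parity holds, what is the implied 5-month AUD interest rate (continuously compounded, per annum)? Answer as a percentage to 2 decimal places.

3.63%

T = 5/12 years.
CIP gives F = S · g_AUD/g_KRW, so g_AUD/g_KRW = 0.00092891/0.0009393 = 0.9889386.
KRW growth factor: e^(0.0630×5/12) = 1.0265976.
So the AUD growth factor = 1.015242.
Take logs: ln 1.015242 / (5/12) = 0.036305, so 3.63%.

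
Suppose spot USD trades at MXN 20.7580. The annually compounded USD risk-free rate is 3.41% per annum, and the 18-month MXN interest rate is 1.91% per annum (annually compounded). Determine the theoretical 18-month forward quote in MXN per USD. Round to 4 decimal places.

T = 18/12 years.
Growth of 1 MXN over T: (1 + 0.0191)^(18/12) = 1.02878637.
USD accumulates by (1 + 0.0341)^(18/12) = 1.05158361.
So F = 20.758 × 1.02878637 / 1.05158361 = 20.307988 (MXN/USD).

20.3080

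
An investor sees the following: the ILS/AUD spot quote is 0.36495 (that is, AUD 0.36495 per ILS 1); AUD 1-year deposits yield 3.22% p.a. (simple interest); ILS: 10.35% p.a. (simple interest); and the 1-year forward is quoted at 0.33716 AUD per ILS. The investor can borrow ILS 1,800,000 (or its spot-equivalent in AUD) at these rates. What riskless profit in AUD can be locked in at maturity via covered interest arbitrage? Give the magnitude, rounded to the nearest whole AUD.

T = 1 year.
Keep in ILS, deliver into the forward: 1,800,000·1.103500·0.33716 = AUD 669,700.91.
Swap to AUD now, deposit: 1,800,000·0.36495·1.032200 = AUD 678,062.50.
The quoted forward undervalues ILS, so borrow ILS, convert to AUD at spot, deposit the AUD at 3.22%, and buy ILS forward at 0.33716 to cover the loan.
The gap between the two covered legs is AUD 8,362.

AUD 8,362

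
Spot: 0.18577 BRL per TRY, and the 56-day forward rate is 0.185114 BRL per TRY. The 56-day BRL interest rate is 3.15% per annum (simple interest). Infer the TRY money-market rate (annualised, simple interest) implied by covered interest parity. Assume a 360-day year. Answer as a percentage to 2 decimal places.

T = 56/360 years.
F/S = 0.185114/0.18577 = 0.9964688 = (growth of BRL) / (growth of TRY).
BRL growth factor: 1 + 0.0315×56/360 = 1.004900.
Hence g_TRY = 1.0084611.
(1.0084611 − 1)/T = 0.054393, i.e. 5.44%.

5.44%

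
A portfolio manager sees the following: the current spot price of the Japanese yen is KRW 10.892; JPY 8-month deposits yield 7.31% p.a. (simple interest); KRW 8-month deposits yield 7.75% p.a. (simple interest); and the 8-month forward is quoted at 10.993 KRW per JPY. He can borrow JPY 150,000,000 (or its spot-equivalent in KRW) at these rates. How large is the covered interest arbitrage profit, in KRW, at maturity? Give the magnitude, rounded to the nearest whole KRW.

T = 8/12 years.
Keep in JPY, deliver into the forward: 150,000,000·1.048733333333·10.993 = KRW 1,729,308,830.00.
Swap to KRW now, deposit: 150,000,000·10.892·1.051666666667 = KRW 1,718,213,000.00.
The quoted forward overvalues JPY, so borrow KRW, buy JPY at spot, deposit the JPY at 7.31%, and sell the proceeds forward at 10.993.
The gap between the two covered legs is KRW 11,095,830.

KRW 11,095,830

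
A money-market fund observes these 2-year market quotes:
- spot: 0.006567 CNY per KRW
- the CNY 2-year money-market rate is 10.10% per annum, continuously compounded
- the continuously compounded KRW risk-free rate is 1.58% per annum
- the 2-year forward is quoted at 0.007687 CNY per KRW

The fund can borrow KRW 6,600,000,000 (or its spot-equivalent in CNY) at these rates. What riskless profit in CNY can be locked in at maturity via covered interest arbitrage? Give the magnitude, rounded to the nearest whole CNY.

CNY 681,265

T = 2 years.
Invest the KRW and cover forward: 6,600,000,000 × 1.0321045809 × 0.007687 = CNY 52,363,000.23.
Convert at spot and invest in CNY: 6,600,000,000 × 0.006567 × 1.2238480081 = CNY 53,044,265.14.
The quoted forward undervalues KRW, so borrow KRW, convert to CNY at spot, deposit the CNY at 10.10%, and buy KRW forward at 0.007687 to cover the loan.
The gap between the two covered legs is CNY 681,265.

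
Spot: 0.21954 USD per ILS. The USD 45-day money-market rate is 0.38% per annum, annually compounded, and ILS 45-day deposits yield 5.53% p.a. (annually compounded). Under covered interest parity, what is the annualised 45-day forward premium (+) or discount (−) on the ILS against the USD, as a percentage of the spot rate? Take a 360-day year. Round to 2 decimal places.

T = 45/360 years.
No-arbitrage forward: 0.21954 × 1.0004742 / 1.0067508 = 0.21817128 USD/ILS.
Annualised premium = (F − S)/S × (1/T) = (0.21817128 − 0.21954)/0.21954 ÷ (45/360) = -4.99%.

-4.99%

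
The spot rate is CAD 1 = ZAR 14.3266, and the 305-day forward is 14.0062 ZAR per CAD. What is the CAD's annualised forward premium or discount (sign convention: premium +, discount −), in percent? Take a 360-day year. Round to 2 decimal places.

T = 305/360 years.
(F − S)/S = (14.0062 − 14.3266)/14.3266 = -0.0223640.
×(1/T) gives -2.64% p.a.

-2.64%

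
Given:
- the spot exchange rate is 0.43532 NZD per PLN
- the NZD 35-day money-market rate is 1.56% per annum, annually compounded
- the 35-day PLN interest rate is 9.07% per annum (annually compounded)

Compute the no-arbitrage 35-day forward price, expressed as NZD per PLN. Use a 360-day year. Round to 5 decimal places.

T = 35/360 years.
NZD growth factor: (1 + 0.0156)^(35/360) = 1.0015061.
PLN growth factor: (1 + 0.0907)^(35/360) = 1.0084765.
So F = 0.43532 × 1.0015061 / 1.0084765 = 0.4323111 (NZD/PLN).

0.43231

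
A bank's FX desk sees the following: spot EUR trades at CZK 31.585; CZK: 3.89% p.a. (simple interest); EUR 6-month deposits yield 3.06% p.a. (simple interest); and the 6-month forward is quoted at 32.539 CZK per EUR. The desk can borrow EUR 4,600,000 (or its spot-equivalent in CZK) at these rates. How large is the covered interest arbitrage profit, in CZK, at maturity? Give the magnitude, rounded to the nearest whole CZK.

T = 6/12 years.
Keep in EUR, deliver into the forward: 4,600,000·1.015300·32.539 = CZK 151,969,494.82.
Swap to CZK now, deposit: 4,600,000·31.585·1.019450 = CZK 148,116,909.95.
The quoted forward overvalues EUR, so borrow CZK, buy EUR at spot, deposit the EUR at 3.06%, and sell the proceeds forward at 32.539.
Arbitrage profit = |151,969,494.82 − 148,116,909.95| = CZK 3,852,585.

CZK 3,852,585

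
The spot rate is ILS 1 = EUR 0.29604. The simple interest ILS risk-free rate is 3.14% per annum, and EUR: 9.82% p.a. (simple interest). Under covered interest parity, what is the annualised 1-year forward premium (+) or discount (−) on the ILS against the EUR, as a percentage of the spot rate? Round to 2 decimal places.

T = 1 year.
F = S · g_EUR/g_ILS = 0.29604 × 1.098200/1.031400 = 0.31521343.
Annualised premium = (F − S)/S × (1/T) = (0.31521343 − 0.29604)/0.29604 ÷ 1 = 6.48%.

+6.48%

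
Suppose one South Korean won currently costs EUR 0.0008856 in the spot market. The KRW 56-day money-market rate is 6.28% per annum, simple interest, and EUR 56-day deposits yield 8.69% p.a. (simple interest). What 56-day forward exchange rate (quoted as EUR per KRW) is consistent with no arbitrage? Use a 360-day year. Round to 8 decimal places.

0.00088889

T = 56/360 years.
Growth of 1 EUR over T: 1 + 0.0869×56/360 = 1.0135178.
Growth of 1 KRW over T: 1 + 0.0628×56/360 = 1.0097689.
CIP: F = S · (grow EUR)/(grow KRW) = 0.0008856 × 1.0135178/1.0097689 = 0.0008888879 EUR per KRW.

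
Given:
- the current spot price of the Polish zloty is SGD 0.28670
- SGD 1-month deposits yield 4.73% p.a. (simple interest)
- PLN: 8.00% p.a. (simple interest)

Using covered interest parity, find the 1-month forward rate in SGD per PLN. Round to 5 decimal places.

0.28592

T = 1/12 years.
Growth of 1 SGD over T: 1 + 0.0473×1/12 = 1.0039417.
PLN accumulates by 1 + 0.0800×1/12 = 1.0066667.
So F = 0.2867 × 1.0039417 / 1.0066667 = 0.2859239 (SGD/PLN).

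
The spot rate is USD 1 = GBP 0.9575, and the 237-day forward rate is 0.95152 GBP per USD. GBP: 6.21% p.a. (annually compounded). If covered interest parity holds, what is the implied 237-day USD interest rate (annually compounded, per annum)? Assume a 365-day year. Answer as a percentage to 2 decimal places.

T = 237/365 years.
By CIP, F/S equals the GBP-to-USD growth ratio: 0.95152/0.9575 = 0.9937546.
The GBP side grows by (1 + 0.0621)^(237/365) = 1.0398952.
So the USD growth factor = 1.0464306.
r = 1.0464306^(365/237) − 1 = 0.072397 → 7.24%.

7.24%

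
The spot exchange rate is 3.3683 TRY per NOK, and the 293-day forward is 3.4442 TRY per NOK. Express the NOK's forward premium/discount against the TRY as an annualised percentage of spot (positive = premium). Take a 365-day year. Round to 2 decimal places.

T = 293/365 years.
(F − S)/S = (3.4442 − 3.3683)/3.3683 = 0.0225336.
Annualise by dividing by T: 0.0225336 / (293/365) = 0.028071 → 2.81%.

+2.81%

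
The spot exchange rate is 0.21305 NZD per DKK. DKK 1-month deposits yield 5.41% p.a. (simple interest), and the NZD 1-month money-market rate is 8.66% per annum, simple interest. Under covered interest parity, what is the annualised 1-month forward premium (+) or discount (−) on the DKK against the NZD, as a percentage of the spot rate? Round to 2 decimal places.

+3.24%

T = 1/12 years.
F = S · g_NZD/g_DKK = 0.21305 × 1.0072167/1.0045083 = 0.21362443.
(F − S)/S ÷ T = (0.21362443 − 0.21305)/0.21305/(1/12) = 0.032355 → 3.24%.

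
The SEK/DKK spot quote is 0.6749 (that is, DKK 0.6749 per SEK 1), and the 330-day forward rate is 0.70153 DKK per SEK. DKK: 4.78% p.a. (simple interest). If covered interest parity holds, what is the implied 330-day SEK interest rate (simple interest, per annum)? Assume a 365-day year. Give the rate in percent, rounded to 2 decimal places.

T = 330/365 years.
CIP gives F = S · g_DKK/g_SEK, so g_DKK/g_SEK = 0.70153/0.6749 = 1.0394577.
The DKK side grows by 1 + 0.0478×330/365 = 1.0432164.
So the SEK growth factor = 1.003616.
r = (1.003616 − 1)/(330/365) = 0.004000 → 0.40%.

0.40%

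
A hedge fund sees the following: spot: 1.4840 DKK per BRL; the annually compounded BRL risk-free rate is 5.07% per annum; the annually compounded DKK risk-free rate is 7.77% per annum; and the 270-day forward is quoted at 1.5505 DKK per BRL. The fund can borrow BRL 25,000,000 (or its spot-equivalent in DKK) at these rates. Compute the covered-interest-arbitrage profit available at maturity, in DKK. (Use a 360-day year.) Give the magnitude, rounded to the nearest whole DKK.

DKK 985,639

T = 270/360 years.
Route A — deposit BRL, sell forward: 25,000,000 × 1.0377889668 × 1.5505 = DKK 40,227,294.83.
Route B — convert at spot, deposit DKK: 25,000,000 × 1.4840 × 1.0577265656 = DKK 39,241,655.58.
The quoted forward overvalues BRL, so borrow DKK, buy BRL at spot, deposit the BRL at 5.07%, and sell the proceeds forward at 1.5505.
Profit = 40,227,294.83 − 39,241,655.58 = DKK 985,639.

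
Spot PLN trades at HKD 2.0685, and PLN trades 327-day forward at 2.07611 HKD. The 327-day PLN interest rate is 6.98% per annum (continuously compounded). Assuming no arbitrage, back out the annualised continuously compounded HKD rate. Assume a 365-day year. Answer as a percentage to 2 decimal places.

T = 327/365 years.
By CIP, F/S equals the HKD-to-PLN growth ratio: 2.07611/2.0685 = 1.0036790.
The PLN side grows by e^(0.0698×327/365) = 1.0645297.
Hence g_HKD = 1.0684461.
r = ln(1.0684461)/(327/365) = 0.073899 → 7.39%.

7.39%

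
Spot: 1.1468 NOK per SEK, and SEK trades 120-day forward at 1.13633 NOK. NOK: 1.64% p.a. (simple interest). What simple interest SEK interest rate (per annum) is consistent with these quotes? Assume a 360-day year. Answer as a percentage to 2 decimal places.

4.42%

T = 120/360 years.
By CIP, F/S equals the NOK-to-SEK growth ratio: 1.13633/1.1468 = 0.9908702.
NOK growth factor: 1 + 0.0164×120/360 = 1.0054667.
So the SEK growth factor = 1.014731.
r = (1.014731 − 1)/(120/360) = 0.044193 → 4.42%.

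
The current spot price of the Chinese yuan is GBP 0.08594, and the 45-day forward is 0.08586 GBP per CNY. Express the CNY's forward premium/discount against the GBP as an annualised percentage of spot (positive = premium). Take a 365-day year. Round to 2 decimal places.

T = 45/365 years.
Period premium: (0.08586 − 0.08594)/0.08594 = -0.0009309.
Annualise by dividing by T: -0.0009309 / (45/365) = -0.007551 → -0.76%.

-0.76%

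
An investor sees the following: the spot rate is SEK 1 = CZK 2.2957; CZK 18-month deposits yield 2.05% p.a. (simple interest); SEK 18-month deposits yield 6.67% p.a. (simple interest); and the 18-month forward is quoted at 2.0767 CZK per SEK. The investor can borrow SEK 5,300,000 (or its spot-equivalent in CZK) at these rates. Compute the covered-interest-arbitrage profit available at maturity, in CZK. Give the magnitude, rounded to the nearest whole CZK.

CZK 433,640

T = 18/12 years.
Invest the SEK and cover forward: 5,300,000 × 1.100050 × 2.0767 = CZK 12,107,711.33.
Convert at spot and invest in CZK: 5,300,000 × 2.2957 × 1.030750 = CZK 12,541,351.71.
The quoted forward undervalues SEK, so borrow SEK, convert to CZK at spot, deposit the CZK at 2.05%, and buy SEK forward at 2.0767 to cover the loan.
Profit = 12,541,351.71 − 12,107,711.33 = CZK 433,640.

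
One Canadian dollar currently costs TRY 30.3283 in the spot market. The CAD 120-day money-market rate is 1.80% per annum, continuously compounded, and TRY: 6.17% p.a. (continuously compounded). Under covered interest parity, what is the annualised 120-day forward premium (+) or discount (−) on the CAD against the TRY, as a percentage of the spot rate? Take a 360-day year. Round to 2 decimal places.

+4.40%

T = 120/360 years.
F = S · g_TRY/g_CAD = 30.3283 × 1.0207796/1.006018 = 30.7733161.
Annualised premium = (F − S)/S × (1/T) = (30.7733161 − 30.3283)/30.3283 ÷ (120/360) = 4.40%.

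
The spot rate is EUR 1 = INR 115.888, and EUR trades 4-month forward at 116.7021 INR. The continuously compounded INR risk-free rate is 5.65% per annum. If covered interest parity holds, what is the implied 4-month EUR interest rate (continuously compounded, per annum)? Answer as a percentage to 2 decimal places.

3.55%

T = 4/12 years.
By CIP, F/S equals the INR-to-EUR growth ratio: 116.7021/115.888 = 1.0070249.
The INR side grows by e^(0.0565×4/12) = 1.0190118.
That pins the EUR growth at 1.0119033.
r = ln(1.0119033)/(4/12) = 0.035499 → 3.55%.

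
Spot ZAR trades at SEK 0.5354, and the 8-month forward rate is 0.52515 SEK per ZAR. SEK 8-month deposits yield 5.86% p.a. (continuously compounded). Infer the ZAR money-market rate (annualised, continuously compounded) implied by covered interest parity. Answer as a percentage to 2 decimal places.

8.76%

T = 8/12 years.
CIP gives F = S · g_SEK/g_ZAR, so g_SEK/g_ZAR = 0.52515/0.5354 = 0.9808554.
SEK growth factor: e^(0.0586×8/12) = 1.0398398.
That pins the ZAR growth at 1.0601357.
r = ln(1.0601357)/(8/12) = 0.087595 → 8.76%.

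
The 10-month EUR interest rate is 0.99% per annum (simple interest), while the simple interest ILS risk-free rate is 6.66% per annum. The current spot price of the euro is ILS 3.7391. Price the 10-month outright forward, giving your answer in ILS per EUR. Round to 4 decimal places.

T = 10/12 years.
Growth of 1 ILS over T: 1 + 0.0666×10/12 = 1.055500.
EUR growth factor: 1 + 0.0099×10/12 = 1.008250.
CIP: F = S · (grow ILS)/(grow EUR) = 3.7391 × 1.055500/1.008250 = 3.914327 ILS per EUR.

3.9143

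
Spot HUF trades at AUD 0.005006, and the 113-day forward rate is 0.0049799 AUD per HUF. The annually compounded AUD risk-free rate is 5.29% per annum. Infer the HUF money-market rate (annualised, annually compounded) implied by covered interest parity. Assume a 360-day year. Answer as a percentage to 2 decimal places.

7.06%

T = 113/360 years.
CIP gives F = S · g_AUD/g_HUF, so g_AUD/g_HUF = 0.0049799/0.005006 = 0.9947863.
The AUD side grows by (1 + 0.0529)^(113/360) = 1.016312.
Hence g_HUF = 1.0216385.
r = 1.0216385^(360/113) − 1 = 0.070581 → 7.06%.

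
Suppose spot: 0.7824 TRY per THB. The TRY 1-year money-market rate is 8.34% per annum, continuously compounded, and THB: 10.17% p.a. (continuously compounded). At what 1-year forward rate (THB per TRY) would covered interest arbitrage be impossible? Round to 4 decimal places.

1.3017

T = 1 year.
Growth of 1 TRY over T: e^(0.0834×1) = 1.0869765.
THB growth factor: e^(0.1017×1) = 1.1070513.
Forward (TRY per THB) = 0.7824 × 1.0869765 / 1.1070513 = 0.7682123.
Invert for THB per TRY: 1 / 0.7682123 = 1.3017.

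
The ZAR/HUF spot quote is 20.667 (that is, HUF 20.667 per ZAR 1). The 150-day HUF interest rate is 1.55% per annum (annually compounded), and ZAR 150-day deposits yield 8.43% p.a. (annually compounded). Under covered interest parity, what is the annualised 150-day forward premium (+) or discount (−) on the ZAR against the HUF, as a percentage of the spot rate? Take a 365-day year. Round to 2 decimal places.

-6.47%

T = 150/365 years.
CIP forward (HUF per ZAR) = 20.667 × 1.006341/1.0338201 = 20.117668.
(F − S)/S ÷ T = (20.117668 − 20.667)/20.667/(150/365) = -0.064678 → -6.47%.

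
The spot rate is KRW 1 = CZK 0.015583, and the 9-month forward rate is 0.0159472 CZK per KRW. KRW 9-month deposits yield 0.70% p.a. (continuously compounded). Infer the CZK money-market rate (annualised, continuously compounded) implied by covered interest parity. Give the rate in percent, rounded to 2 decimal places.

T = 9/12 years.
By CIP, F/S equals the CZK-to-KRW growth ratio: 0.0159472/0.015583 = 1.0233716.
KRW growth factor: e^(0.0070×9/12) = 1.0052638.
So the CZK growth factor = 1.0287584.
r = ln(1.0287584)/(9/12) = 0.037804 → 3.78%.

3.78%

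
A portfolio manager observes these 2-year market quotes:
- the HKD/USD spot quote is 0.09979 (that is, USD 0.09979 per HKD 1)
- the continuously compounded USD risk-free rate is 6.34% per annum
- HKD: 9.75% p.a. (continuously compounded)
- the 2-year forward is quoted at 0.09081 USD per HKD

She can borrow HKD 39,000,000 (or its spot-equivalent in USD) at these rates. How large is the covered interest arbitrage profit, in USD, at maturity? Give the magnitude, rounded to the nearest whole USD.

USD 113,810

T = 2 years.
Invest the HKD and cover forward: 39,000,000 × 1.215310986 × 0.09081 = USD 4,304,133.23.
Convert at spot and invest in USD: 39,000,000 × 0.09979 × 1.135189957 = USD 4,417,943.63.
The quoted forward undervalues HKD, so borrow HKD, convert to USD at spot, deposit the USD at 6.34%, and buy HKD forward at 0.09081 to cover the loan.
Profit = 4,417,943.63 − 4,304,133.23 = USD 113,810.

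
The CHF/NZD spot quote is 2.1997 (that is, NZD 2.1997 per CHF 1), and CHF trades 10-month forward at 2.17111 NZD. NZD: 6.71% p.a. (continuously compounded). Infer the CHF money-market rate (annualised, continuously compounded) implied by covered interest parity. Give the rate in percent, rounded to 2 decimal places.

8.28%

T = 10/12 years.
By CIP, F/S equals the NZD-to-CHF growth ratio: 2.17111/2.1997 = 0.9870028.
NZD growth factor: e^(0.0671×10/12) = 1.0575096.
Hence g_CHF = 1.0714353.
Take logs: ln 1.0714353 / (10/12) = 0.082799, so 8.28%.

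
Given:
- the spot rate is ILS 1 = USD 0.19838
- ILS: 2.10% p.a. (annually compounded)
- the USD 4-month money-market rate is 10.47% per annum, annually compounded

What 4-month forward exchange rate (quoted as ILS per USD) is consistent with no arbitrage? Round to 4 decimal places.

4.9102

T = 4/12 years.
USD growth factor: (1 + 0.1047)^(4/12) = 1.0337482.
ILS accumulates by (1 + 0.0210)^(4/12) = 1.0069516.
Forward (USD per ILS) = 0.19838 × 1.0337482 / 1.0069516 = 0.2036592.
Quoted the other way: 1/0.2036592 = 4.9102 ILS per USD.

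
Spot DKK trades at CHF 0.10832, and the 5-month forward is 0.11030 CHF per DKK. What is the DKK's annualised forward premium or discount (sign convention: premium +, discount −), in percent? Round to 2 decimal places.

T = 5/12 years.
(F − S)/S = (0.11030 − 0.10832)/0.10832 = 0.0182792.
Per annum: 0.0182792 / (5/12) = 0.043870 = 4.39%.

+4.39%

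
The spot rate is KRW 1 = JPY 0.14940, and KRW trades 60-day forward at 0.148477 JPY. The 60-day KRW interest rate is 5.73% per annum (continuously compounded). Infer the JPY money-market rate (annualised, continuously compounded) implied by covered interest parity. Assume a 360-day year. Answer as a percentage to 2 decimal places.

T = 60/360 years.
F/S = 0.148477/0.1494 = 0.9938220 = (growth of JPY) / (growth of KRW).
The KRW side grows by e^(0.0573×60/360) = 1.0095957.
Hence g_JPY = 1.0033584.
Take logs: ln 1.0033584 / (60/360) = 0.020117, so 2.01%.

2.01%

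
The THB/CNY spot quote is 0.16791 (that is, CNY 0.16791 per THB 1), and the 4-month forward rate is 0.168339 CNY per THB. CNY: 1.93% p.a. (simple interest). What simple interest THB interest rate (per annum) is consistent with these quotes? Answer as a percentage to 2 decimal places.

1.16%

T = 4/12 years.
CIP gives F = S · g_CNY/g_THB, so g_CNY/g_THB = 0.168339/0.16791 = 1.0025549.
The CNY side grows by 1 + 0.0193×4/12 = 1.0064333.
That pins the THB growth at 1.0038685.
r = (1.0038685 − 1)/(4/12) = 0.011606 → 1.16%.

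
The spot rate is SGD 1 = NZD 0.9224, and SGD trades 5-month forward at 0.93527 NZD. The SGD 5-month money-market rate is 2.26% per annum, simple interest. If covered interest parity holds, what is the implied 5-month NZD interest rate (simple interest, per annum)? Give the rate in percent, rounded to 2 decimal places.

5.64%

T = 5/12 years.
CIP gives F = S · g_NZD/g_SGD, so g_NZD/g_SGD = 0.93527/0.9224 = 1.0139527.
SGD growth factor: 1 + 0.0226×5/12 = 1.0094167.
So the NZD growth factor = 1.0235008.
(1.0235008 − 1)/T = 0.056402, i.e. 5.64%.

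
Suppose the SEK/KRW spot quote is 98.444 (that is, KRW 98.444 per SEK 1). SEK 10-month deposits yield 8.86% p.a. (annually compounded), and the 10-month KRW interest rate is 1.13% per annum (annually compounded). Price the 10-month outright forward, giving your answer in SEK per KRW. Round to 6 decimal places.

T = 10/12 years.
KRW accumulates by (1 + 0.0113)^(10/12) = 1.0094078.
Growth of 1 SEK over T: (1 + 0.0886)^(10/12) = 1.0733061.
Forward (KRW per SEK) = 98.444 × 1.0094078 / 1.0733061 = 92.58323.
Invert for SEK per KRW: 1 / 92.58323 = 0.010801.

0.010801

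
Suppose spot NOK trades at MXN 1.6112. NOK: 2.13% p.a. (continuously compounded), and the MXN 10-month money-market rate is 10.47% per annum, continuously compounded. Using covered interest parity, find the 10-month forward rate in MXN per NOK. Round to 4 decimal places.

T = 10/12 years.
MXN accumulates by e^(0.1047×10/12) = 1.0911694.
NOK accumulates by e^(0.0213×10/12) = 1.0179085.
So F = 1.6112 × 1.0911694 / 1.0179085 = 1.727161 (MXN/NOK).

1.7272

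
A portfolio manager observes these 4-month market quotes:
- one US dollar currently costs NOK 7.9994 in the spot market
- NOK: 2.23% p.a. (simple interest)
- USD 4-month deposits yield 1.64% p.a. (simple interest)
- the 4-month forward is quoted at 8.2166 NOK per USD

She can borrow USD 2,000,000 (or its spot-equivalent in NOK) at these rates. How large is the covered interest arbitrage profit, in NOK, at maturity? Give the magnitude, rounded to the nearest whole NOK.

NOK 405,310

T = 4/12 years.
Keep in USD, deliver into the forward: 2,000,000·1.0054666667·8.2166 = NOK 16,523,034.83.
Swap to NOK now, deposit: 2,000,000·7.9994·1.0074333333 = NOK 16,117,724.41.
The quoted forward overvalues USD, so borrow NOK, buy USD at spot, deposit the USD at 1.64%, and sell the proceeds forward at 8.2166.
The gap between the two covered legs is NOK 405,310.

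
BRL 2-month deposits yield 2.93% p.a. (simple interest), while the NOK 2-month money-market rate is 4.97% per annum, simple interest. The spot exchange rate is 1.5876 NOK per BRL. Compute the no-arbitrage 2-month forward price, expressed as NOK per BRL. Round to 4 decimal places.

1.5930

T = 2/12 years.
NOK growth factor: 1 + 0.0497×2/12 = 1.0082833.
BRL accumulates by 1 + 0.0293×2/12 = 1.0048833.
CIP: F = S · (grow NOK)/(grow BRL) = 1.5876 × 1.0082833/1.0048833 = 1.592972 NOK per BRL.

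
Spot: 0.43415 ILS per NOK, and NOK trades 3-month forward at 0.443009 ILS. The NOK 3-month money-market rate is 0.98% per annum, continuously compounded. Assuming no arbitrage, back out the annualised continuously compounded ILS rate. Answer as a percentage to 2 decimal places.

9.06%

T = 3/12 years.
By CIP, F/S equals the ILS-to-NOK growth ratio: 0.443009/0.43415 = 1.0204054.
The NOK side grows by e^(0.0098×3/12) = 1.002453.
Hence g_ILS = 1.0229085.
r = ln(1.0229085)/(3/12) = 0.090600 → 9.06%.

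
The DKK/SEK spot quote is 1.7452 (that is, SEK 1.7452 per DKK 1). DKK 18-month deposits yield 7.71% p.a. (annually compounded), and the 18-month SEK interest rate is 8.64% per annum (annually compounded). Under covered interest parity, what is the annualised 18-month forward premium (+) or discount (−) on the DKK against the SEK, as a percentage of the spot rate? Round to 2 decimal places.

+0.87%

T = 18/12 years.
CIP forward (SEK per DKK) = 1.7452 × 1.1323603/1.1178513 = 1.7678516.
Annualised premium = (F − S)/S × (1/T) = (1.7678516 − 1.7452)/1.7452 ÷ (18/12) = 0.87%.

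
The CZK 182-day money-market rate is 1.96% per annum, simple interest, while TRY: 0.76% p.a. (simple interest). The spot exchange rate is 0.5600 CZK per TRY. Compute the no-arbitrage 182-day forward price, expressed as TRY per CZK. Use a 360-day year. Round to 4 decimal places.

1.7750

T = 182/360 years.
CZK accumulates by 1 + 0.0196×182/360 = 1.0099089.
Growth of 1 TRY over T: 1 + 0.0076×182/360 = 1.0038422.
Forward (CZK per TRY) = 0.56 × 1.0099089 / 1.0038422 = 0.5633843.
Quoted the other way: 1/0.5633843 = 1.7750 TRY per CZK.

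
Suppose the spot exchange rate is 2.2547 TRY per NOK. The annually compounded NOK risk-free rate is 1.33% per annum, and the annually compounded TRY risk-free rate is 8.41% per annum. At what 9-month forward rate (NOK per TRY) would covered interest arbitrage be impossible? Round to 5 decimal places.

0.42161

T = 9/12 years.
Growth of 1 TRY over T: (1 + 0.0841)^(9/12) = 1.0624341.
NOK growth factor: (1 + 0.0133)^(9/12) = 1.0099585.
CIP: F = S · (grow TRY)/(grow NOK) = 2.2547 × 1.0624341/1.0099585 = 2.371850 TRY per NOK.
Invert for NOK per TRY: 1 / 2.371850 = 0.42161.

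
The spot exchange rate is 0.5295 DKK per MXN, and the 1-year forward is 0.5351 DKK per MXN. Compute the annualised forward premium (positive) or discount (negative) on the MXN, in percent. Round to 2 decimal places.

T = 1 year.
(F − S)/S = (0.5351 − 0.5295)/0.5295 = 0.0105760.
Per annum: 0.0105760 / 1 = 0.010576 = 1.06%.

+1.06%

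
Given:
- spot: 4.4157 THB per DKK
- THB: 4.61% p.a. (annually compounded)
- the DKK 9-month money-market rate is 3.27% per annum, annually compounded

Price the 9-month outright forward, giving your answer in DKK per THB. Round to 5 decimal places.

0.22429

T = 9/12 years.
Growth of 1 THB over T: (1 + 0.0461)^(9/12) = 1.0343795.
DKK accumulates by (1 + 0.0327)^(9/12) = 1.0244261.
So F = 4.4157 × 1.0343795 / 1.0244261 = 4.458603 (THB/DKK).
Invert for DKK per THB: 1 / 4.458603 = 0.22429.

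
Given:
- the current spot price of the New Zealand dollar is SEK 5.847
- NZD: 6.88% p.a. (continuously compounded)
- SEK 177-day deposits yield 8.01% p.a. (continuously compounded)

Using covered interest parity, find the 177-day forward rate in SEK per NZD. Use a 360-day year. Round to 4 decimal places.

5.8796

T = 177/360 years.
SEK accumulates by e^(0.0801×177/360) = 1.0401683.
NZD growth factor: e^(0.0688×177/360) = 1.0344053.
Forward (SEK per NZD) = 5.847 × 1.0401683 / 1.0344053 = 5.879575.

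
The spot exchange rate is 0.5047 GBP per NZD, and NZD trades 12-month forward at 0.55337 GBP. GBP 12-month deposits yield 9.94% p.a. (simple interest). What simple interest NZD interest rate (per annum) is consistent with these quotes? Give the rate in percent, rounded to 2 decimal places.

0.27%

T = 1 year.
By CIP, F/S equals the GBP-to-NZD growth ratio: 0.55337/0.5047 = 1.0964335.
GBP growth factor: 1 + 0.0994×1 = 1.099400.
So the NZD growth factor = 1.0027056.
r = (1.0027056 − 1)/1 = 0.002706 → 0.27%.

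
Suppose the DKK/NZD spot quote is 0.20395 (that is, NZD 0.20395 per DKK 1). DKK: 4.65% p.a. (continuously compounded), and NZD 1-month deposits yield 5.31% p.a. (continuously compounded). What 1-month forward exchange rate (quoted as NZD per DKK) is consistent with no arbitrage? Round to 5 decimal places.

0.20406

T = 1/12 years.
NZD growth factor: e^(0.0531×1/12) = 1.0044348.
DKK growth factor: e^(0.0465×1/12) = 1.0038825.
CIP: F = S · (grow NZD)/(grow DKK) = 0.20395 × 1.0044348/1.0038825 = 0.2040622 NZD per DKK.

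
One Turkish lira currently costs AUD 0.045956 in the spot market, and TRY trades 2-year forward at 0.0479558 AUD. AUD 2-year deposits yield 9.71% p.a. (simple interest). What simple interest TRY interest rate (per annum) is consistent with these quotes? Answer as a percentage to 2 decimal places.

7.22%

T = 2 years.
CIP gives F = S · g_AUD/g_TRY, so g_AUD/g_TRY = 0.0479558/0.045956 = 1.0435155.
The AUD side grows by 1 + 0.0971×2 = 1.194200.
That pins the TRY growth at 1.1444008.
(1.1444008 − 1)/T = 0.072200, i.e. 7.22%.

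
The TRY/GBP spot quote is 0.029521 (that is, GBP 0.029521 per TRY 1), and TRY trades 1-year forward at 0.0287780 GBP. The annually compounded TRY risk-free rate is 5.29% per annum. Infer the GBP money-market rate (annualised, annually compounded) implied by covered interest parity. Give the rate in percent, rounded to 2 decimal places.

T = 1 year.
CIP gives F = S · g_GBP/g_TRY, so g_GBP/g_TRY = 0.028778/0.029521 = 0.9748315.
TRY growth factor: (1 + 0.0529)^1 = 1.052900.
That pins the GBP growth at 1.0264001.
r = 1.0264001^(1/1) − 1 = 0.026400 → 2.64%.

2.64%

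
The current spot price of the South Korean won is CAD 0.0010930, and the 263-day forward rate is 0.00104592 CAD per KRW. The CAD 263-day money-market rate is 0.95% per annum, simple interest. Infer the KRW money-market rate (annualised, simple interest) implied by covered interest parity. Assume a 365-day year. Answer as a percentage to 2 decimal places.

T = 263/365 years.
By CIP, F/S equals the CAD-to-KRW growth ratio: 0.00104592/0.001093 = 0.9569259.
The CAD side grows by 1 + 0.0095×263/365 = 1.0068452.
That pins the KRW growth at 1.0521663.
r = (1.0521663 − 1)/(263/365) = 0.072398 → 7.24%.

7.24%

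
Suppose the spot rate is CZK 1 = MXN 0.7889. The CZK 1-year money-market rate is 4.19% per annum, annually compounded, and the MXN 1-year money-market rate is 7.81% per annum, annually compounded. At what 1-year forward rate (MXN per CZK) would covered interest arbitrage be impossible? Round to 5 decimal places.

T = 1 year.
Growth of 1 MXN over T: (1 + 0.0781)^1 = 1.078100.
CZK accumulates by (1 + 0.0419)^1 = 1.041900.
So F = 0.7889 × 1.078100 / 1.041900 = 0.8163097 (MXN/CZK).

0.81631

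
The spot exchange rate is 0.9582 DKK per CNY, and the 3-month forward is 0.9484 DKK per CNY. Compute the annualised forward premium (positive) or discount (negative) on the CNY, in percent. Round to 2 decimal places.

T = 3/12 years.
CNY trades forward at -1.02275% vs spot over the period.
Per annum: -0.0102275 / (3/12) = -0.040910 = -4.09%.

-4.09%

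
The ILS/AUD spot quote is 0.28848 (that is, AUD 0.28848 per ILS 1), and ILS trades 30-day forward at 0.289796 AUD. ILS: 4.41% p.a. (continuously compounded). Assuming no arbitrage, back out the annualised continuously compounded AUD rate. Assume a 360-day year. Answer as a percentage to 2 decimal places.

9.87%

T = 30/360 years.
F/S = 0.289796/0.28848 = 1.0045618 = (growth of AUD) / (growth of ILS).
The ILS side grows by e^(0.0441×30/360) = 1.0036818.
Hence g_AUD = 1.0082604.
Take logs: ln 1.0082604 / (30/360) = 0.098718, so 9.87%.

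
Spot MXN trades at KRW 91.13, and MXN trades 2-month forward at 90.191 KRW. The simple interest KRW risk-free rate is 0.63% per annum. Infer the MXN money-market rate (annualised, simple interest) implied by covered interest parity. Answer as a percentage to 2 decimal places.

6.88%

T = 2/12 years.
By CIP, F/S equals the KRW-to-MXN growth ratio: 90.191/91.13 = 0.9896960.
KRW growth factor: 1 + 0.0063×2/12 = 1.001050.
That pins the MXN growth at 1.0114722.
r = (1.0114722 − 1)/(2/12) = 0.068833 → 6.88%.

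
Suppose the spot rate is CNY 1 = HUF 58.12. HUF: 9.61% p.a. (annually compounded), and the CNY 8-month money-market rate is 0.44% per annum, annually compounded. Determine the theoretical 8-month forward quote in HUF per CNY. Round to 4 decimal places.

61.6058

T = 8/12 years.
Growth of 1 HUF over T: (1 + 0.0961)^(8/12) = 1.06308205.
CNY accumulates by (1 + 0.0044)^(8/12) = 1.00293119.
CIP: F = S · (grow HUF)/(grow CNY) = 58.12 × 1.06308205/1.00293119 = 61.605751 HUF per CNY.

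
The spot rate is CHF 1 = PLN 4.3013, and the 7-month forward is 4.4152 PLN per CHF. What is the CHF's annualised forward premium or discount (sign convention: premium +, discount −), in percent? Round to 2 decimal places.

+4.54%

T = 7/12 years.
(F − S)/S = (4.4152 − 4.3013)/4.3013 = 0.0264804.
×(1/T) gives 4.54% p.a.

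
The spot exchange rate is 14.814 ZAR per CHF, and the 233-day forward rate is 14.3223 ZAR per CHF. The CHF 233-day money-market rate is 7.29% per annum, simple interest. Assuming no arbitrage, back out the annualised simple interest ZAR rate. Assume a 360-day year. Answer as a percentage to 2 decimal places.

T = 233/360 years.
CIP gives F = S · g_ZAR/g_CHF, so g_ZAR/g_CHF = 14.3223/14.814 = 0.9668084.
The CHF side grows by 1 + 0.0729×233/360 = 1.0471825.
Hence g_ZAR = 1.0124248.
r = (1.0124248 − 1)/(233/360) = 0.019197 → 1.92%.

1.92%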